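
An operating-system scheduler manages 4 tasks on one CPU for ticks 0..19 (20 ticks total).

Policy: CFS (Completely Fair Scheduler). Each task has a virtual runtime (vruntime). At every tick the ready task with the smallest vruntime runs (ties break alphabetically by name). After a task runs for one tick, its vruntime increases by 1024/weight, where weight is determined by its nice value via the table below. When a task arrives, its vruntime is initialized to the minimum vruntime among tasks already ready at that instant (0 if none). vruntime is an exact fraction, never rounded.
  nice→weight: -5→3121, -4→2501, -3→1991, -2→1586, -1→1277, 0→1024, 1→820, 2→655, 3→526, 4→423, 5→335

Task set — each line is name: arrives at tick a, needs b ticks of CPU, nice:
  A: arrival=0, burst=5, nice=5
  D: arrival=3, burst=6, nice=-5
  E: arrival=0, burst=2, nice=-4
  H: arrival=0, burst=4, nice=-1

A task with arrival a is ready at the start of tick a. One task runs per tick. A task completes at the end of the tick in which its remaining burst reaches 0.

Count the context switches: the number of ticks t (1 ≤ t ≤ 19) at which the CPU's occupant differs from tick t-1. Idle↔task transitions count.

t=0: vr[A=0 E=0 H=0] → run A
t=1: vr[A=1024/335 E=0 H=0] → run E
t=2: vr[A=1024/335 E=1024/2501 H=0] → run H
t=3: vr[A=1024/335 D=1024/2501 E=1024/2501 H=1024/1277] → run D
t=4: vr[A=1024/335 D=5756928/7805621 E=1024/2501 H=1024/1277] → run E
t=5: vr[A=1024/335 D=5756928/7805621 H=1024/1277] → run D
t=6: vr[A=1024/335 D=8317952/7805621 H=1024/1277] → run H
t=7: vr[A=1024/335 D=8317952/7805621 H=2048/1277] → run D
t=8: vr[A=1024/335 D=10878976/7805621 H=2048/1277] → run D
t=9: vr[A=1024/335 D=13440000/7805621 H=2048/1277] → run H
t=10: vr[A=1024/335 D=13440000/7805621 H=3072/1277] → run D
t=11: vr[A=1024/335 D=16001024/7805621 H=3072/1277] → run D
t=12: vr[A=1024/335 H=3072/1277] → run H
t=13: vr[A=1024/335] → run A
t=14: vr[A=2048/335] → run A
t=15: vr[A=3072/335] → run A
t=16: vr[A=4096/335] → run A
t=17: (idle)
t=18: (idle)
t=19: (idle)

context switches = 12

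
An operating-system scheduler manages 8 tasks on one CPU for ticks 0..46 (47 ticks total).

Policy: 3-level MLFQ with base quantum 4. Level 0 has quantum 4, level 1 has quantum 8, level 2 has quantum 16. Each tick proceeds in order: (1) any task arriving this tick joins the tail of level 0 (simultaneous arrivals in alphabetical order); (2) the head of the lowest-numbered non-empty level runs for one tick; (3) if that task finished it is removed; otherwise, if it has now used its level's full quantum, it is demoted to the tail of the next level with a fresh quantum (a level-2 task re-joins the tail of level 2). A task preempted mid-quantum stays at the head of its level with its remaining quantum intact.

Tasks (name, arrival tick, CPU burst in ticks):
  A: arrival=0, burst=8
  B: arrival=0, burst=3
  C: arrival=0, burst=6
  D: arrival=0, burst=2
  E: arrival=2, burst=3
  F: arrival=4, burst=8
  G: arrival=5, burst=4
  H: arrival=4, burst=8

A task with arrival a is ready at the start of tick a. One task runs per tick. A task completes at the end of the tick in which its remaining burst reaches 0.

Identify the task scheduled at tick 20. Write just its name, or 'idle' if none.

t=0: L0/L1/L2 = ABCD/-/- → run A
t=1: L0/L1/L2 = ABCD/-/- → run A
t=2: L0/L1/L2 = ABCDE/-/- → run A
t=3: L0/L1/L2 = ABCDE/-/- → run A
t=4: L0/L1/L2 = BCDEFH/A/- → run B
t=5: L0/L1/L2 = BCDEFHG/A/- → run B
t=6: L0/L1/L2 = BCDEFHG/A/- → run B
t=7: L0/L1/L2 = CDEFHG/A/- → run C
t=8: L0/L1/L2 = CDEFHG/A/- → run C
t=9: L0/L1/L2 = CDEFHG/A/- → run C
t=10: L0/L1/L2 = CDEFHG/A/- → run C
t=11: L0/L1/L2 = DEFHG/AC/- → run D
t=12: L0/L1/L2 = DEFHG/AC/- → run D
t=13: L0/L1/L2 = EFHG/AC/- → run E
t=14: L0/L1/L2 = EFHG/AC/- → run E
t=15: L0/L1/L2 = EFHG/AC/- → run E
t=16: L0/L1/L2 = FHG/AC/- → run F
t=17: L0/L1/L2 = FHG/AC/- → run F
t=18: L0/L1/L2 = FHG/AC/- → run F
t=19: L0/L1/L2 = FHG/AC/- → run F
t=20: L0/L1/L2 = HG/ACF/- → run H
t=21: L0/L1/L2 = HG/ACF/- → run H
t=22: L0/L1/L2 = HG/ACF/- → run H
t=23: L0/L1/L2 = HG/ACF/- → run H
t=24: L0/L1/L2 = G/ACFH/- → run G
t=25: L0/L1/L2 = G/ACFH/- → run G
t=26: L0/L1/L2 = G/ACFH/- → run G
t=27: L0/L1/L2 = G/ACFH/- → run G
t=28: L0/L1/L2 = -/ACFH/- → run A
t=29: L0/L1/L2 = -/ACFH/- → run A
t=30: L0/L1/L2 = -/ACFH/- → run A
t=31: L0/L1/L2 = -/ACFH/- → run A
t=32: L0/L1/L2 = -/CFH/- → run C
t=33: L0/L1/L2 = -/CFH/- → run C
t=34: L0/L1/L2 = -/FH/- → run F
t=35: L0/L1/L2 = -/FH/- → run F
t=36: L0/L1/L2 = -/FH/- → run F
t=37: L0/L1/L2 = -/FH/- → run F
t=38: L0/L1/L2 = -/H/- → run H
t=39: L0/L1/L2 = -/H/- → run H
t=40: L0/L1/L2 = -/H/- → run H
t=41: L0/L1/L2 = -/H/- → run H
t=42: (idle)
t=43: (idle)
t=44: (idle)
t=45: (idle)
t=46: (idle)

running at tick 20 = H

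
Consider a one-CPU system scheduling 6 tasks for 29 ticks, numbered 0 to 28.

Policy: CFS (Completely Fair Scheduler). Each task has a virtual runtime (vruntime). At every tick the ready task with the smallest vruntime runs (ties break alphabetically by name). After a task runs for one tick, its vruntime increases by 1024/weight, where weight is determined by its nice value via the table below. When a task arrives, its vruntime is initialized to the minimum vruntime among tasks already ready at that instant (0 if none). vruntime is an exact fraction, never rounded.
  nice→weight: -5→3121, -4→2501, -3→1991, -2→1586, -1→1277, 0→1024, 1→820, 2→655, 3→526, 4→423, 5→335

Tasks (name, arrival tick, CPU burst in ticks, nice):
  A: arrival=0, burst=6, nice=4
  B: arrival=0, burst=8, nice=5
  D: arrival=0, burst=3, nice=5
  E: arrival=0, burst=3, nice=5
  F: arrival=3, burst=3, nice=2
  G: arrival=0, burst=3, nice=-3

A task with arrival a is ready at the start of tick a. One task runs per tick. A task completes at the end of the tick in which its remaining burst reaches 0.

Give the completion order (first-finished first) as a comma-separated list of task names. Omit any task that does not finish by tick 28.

completion order = G, F, D, E, A, B

t=0: vr[A=0 B=0 D=0 E=0 G=0] → run A
t=1: vr[A=1024/423 B=0 D=0 E=0 G=0] → run B
t=2: vr[A=1024/423 B=1024/335 D=0 E=0 G=0] → run D
t=3: vr[A=1024/423 B=1024/335 D=1024/335 E=0 F=0 G=0] → run E
t=4: vr[A=1024/423 B=1024/335 D=1024/335 E=1024/335 F=0 G=0] → run F
t=5: vr[A=1024/423 B=1024/335 D=1024/335 E=1024/335 F=1024/655 G=0] → run G
t=6: vr[A=1024/423 B=1024/335 D=1024/335 E=1024/335 F=1024/655 G=1024/1991] → run G
t=7: vr[A=1024/423 B=1024/335 D=1024/335 E=1024/335 F=1024/655 G=2048/1991] → run G
t=8: vr[A=1024/423 B=1024/335 D=1024/335 E=1024/335 F=1024/655] → run F
t=9: vr[A=1024/423 B=1024/335 D=1024/335 E=1024/335 F=2048/655] → run A
t=10: vr[A=2048/423 B=1024/335 D=1024/335 E=1024/335 F=2048/655] → run B
t=11: vr[A=2048/423 B=2048/335 D=1024/335 E=1024/335 F=2048/655] → run D
t=12: vr[A=2048/423 B=2048/335 D=2048/335 E=1024/335 F=2048/655] → run E
t=13: vr[A=2048/423 B=2048/335 D=2048/335 E=2048/335 F=2048/655] → run F
t=14: vr[A=2048/423 B=2048/335 D=2048/335 E=2048/335] → run A
t=15: vr[A=1024/141 B=2048/335 D=2048/335 E=2048/335] → run B
t=16: vr[A=1024/141 B=3072/335 D=2048/335 E=2048/335] → run D
t=17: vr[A=1024/141 B=3072/335 E=2048/335] → run E
t=18: vr[A=1024/141 B=3072/335] → run A
t=19: vr[A=4096/423 B=3072/335] → run B
t=20: vr[A=4096/423 B=4096/335] → run A
t=21: vr[A=5120/423 B=4096/335] → run A
t=22: vr[B=4096/335] → run B
t=23: vr[B=1024/67] → run B
t=24: vr[B=6144/335] → run B
t=25: vr[B=7168/335] → run B
t=26: (idle)
t=27: (idle)
t=28: (idle)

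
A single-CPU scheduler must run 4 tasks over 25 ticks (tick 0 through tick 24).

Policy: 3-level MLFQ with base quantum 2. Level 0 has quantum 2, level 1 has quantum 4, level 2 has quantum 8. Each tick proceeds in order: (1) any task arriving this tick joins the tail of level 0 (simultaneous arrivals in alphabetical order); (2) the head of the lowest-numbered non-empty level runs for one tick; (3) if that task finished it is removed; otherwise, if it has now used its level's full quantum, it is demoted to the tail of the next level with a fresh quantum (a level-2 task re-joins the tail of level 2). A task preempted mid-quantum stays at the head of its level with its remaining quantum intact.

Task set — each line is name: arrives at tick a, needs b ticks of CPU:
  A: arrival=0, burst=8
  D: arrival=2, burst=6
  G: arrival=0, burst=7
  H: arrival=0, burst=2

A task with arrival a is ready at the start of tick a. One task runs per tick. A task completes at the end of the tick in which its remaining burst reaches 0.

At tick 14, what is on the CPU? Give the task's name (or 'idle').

t=0: L0/L1/L2 = AGH/-/- → run A
t=1: L0/L1/L2 = AGH/-/- → run A
t=2: L0/L1/L2 = GHD/A/- → run G
t=3: L0/L1/L2 = GHD/A/- → run G
t=4: L0/L1/L2 = HD/AG/- → run H
t=5: L0/L1/L2 = HD/AG/- → run H
t=6: L0/L1/L2 = D/AG/- → run D
t=7: L0/L1/L2 = D/AG/- → run D
t=8: L0/L1/L2 = -/AGD/- → run A
t=9: L0/L1/L2 = -/AGD/- → run A
t=10: L0/L1/L2 = -/AGD/- → run A
t=11: L0/L1/L2 = -/AGD/- → run A
t=12: L0/L1/L2 = -/GD/A → run G
t=13: L0/L1/L2 = -/GD/A → run G
t=14: L0/L1/L2 = -/GD/A → run G
t=15: L0/L1/L2 = -/GD/A → run G
t=16: L0/L1/L2 = -/D/AG → run D
t=17: L0/L1/L2 = -/D/AG → run D
t=18: L0/L1/L2 = -/D/AG → run D
t=19: L0/L1/L2 = -/D/AG → run D
t=20: L0/L1/L2 = -/-/AG → run A
t=21: L0/L1/L2 = -/-/AG → run A
t=22: L0/L1/L2 = -/-/G → run G
t=23: (idle)
t=24: (idle)

running at tick 14 = G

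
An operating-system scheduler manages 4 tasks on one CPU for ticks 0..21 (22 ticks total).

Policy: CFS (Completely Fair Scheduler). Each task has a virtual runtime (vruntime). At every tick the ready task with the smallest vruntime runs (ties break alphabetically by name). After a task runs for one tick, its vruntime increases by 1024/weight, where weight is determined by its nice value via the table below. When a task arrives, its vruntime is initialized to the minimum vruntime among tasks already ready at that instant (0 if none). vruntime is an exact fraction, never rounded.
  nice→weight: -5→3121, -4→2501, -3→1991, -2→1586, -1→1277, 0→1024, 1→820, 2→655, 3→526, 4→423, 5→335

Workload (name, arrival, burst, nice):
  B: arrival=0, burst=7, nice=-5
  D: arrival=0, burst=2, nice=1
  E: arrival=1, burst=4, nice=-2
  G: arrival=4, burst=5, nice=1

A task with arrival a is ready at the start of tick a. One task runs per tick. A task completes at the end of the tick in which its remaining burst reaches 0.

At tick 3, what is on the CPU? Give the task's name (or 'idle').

t=0: vr[B=0 D=0] → run B
t=1: vr[B=1024/3121 D=0 E=0] → run D
t=2: vr[B=1024/3121 D=256/205 E=0] → run E
t=3: vr[B=1024/3121 D=256/205 E=512/793] → run B
t=4: vr[B=2048/3121 D=256/205 E=512/793 G=512/793] → run E
t=5: vr[B=2048/3121 D=256/205 E=1024/793 G=512/793] → run G
t=6: vr[B=2048/3121 D=256/205 E=1024/793 G=307968/162565] → run B
t=7: vr[B=3072/3121 D=256/205 E=1024/793 G=307968/162565] → run B
t=8: vr[B=4096/3121 D=256/205 E=1024/793 G=307968/162565] → run D
t=9: vr[B=4096/3121 E=1024/793 G=307968/162565] → run E
t=10: vr[B=4096/3121 E=1536/793 G=307968/162565] → run B
t=11: vr[B=5120/3121 E=1536/793 G=307968/162565] → run B
t=12: vr[B=6144/3121 E=1536/793 G=307968/162565] → run G
t=13: vr[B=6144/3121 E=1536/793 G=510976/162565] → run E
t=14: vr[B=6144/3121 G=510976/162565] → run B
t=15: vr[G=510976/162565] → run G
t=16: vr[G=713984/162565] → run G
t=17: vr[G=916992/162565] → run G
t=18: (idle)
t=19: (idle)
t=20: (idle)
t=21: (idle)

running at tick 3 = B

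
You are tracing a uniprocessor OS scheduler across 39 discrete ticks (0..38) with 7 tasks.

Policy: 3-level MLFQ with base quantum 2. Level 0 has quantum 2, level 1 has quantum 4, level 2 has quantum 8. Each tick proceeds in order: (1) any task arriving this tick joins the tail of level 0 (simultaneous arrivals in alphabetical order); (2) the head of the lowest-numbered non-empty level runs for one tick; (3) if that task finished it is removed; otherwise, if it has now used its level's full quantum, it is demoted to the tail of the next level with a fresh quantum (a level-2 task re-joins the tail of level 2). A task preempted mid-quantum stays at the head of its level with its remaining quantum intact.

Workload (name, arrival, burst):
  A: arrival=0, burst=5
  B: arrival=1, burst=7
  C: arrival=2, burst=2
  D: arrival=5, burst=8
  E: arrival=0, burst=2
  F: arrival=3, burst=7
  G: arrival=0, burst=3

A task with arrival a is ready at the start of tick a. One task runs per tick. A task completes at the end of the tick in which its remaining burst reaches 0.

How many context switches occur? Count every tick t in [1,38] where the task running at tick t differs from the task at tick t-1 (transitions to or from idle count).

t=0: L0/L1/L2 = AEG/-/- → run A
t=1: L0/L1/L2 = AEGB/-/- → run A
t=2: L0/L1/L2 = EGBC/A/- → run E
t=3: L0/L1/L2 = EGBCF/A/- → run E
t=4: L0/L1/L2 = GBCF/A/- → run G
t=5: L0/L1/L2 = GBCFD/A/- → run G
t=6: L0/L1/L2 = BCFD/AG/- → run B
t=7: L0/L1/L2 = BCFD/AG/- → run B
t=8: L0/L1/L2 = CFD/AGB/- → run C
t=9: L0/L1/L2 = CFD/AGB/- → run C
t=10: L0/L1/L2 = FD/AGB/- → run F
t=11: L0/L1/L2 = FD/AGB/- → run F
t=12: L0/L1/L2 = D/AGBF/- → run D
t=13: L0/L1/L2 = D/AGBF/- → run D
t=14: L0/L1/L2 = -/AGBFD/- → run A
t=15: L0/L1/L2 = -/AGBFD/- → run A
t=16: L0/L1/L2 = -/AGBFD/- → run A
t=17: L0/L1/L2 = -/GBFD/- → run G
t=18: L0/L1/L2 = -/BFD/- → run B
t=19: L0/L1/L2 = -/BFD/- → run B
t=20: L0/L1/L2 = -/BFD/- → run B
t=21: L0/L1/L2 = -/BFD/- → run B
t=22: L0/L1/L2 = -/FD/B → run F
t=23: L0/L1/L2 = -/FD/B → run F
t=24: L0/L1/L2 = -/FD/B → run F
t=25: L0/L1/L2 = -/FD/B → run F
t=26: L0/L1/L2 = -/D/BF → run D
t=27: L0/L1/L2 = -/D/BF → run D
t=28: L0/L1/L2 = -/D/BF → run D
t=29: L0/L1/L2 = -/D/BF → run D
t=30: L0/L1/L2 = -/-/BFD → run B
t=31: L0/L1/L2 = -/-/FD → run F
t=32: L0/L1/L2 = -/-/D → run D
t=33: L0/L1/L2 = -/-/D → run D
t=34: (idle)
t=35: (idle)
t=36: (idle)
t=37: (idle)
t=38: (idle)

context switches = 15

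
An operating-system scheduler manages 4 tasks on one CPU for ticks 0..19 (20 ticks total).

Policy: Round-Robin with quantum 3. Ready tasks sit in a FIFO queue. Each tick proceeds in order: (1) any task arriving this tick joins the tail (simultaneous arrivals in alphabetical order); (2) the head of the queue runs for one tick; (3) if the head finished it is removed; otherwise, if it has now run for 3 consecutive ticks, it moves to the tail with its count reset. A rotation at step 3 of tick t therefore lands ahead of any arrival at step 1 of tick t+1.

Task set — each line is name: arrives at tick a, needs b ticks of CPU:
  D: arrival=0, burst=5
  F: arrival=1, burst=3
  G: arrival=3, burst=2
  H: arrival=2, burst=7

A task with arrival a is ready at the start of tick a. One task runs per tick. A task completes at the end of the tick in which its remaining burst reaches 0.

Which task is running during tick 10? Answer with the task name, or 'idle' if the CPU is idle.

t=0: queue=[D] q_used=0 → run D
t=1: queue=[D,F] q_used=1 → run D
t=2: queue=[D,F,H] q_used=2 → run D
t=3: queue=[F,H,D,G] q_used=0 → run F
t=4: queue=[F,H,D,G] q_used=1 → run F
t=5: queue=[F,H,D,G] q_used=2 → run F
t=6: queue=[H,D,G] q_used=0 → run H
t=7: queue=[H,D,G] q_used=1 → run H
t=8: queue=[H,D,G] q_used=2 → run H
t=9: queue=[D,G,H] q_used=0 → run D
t=10: queue=[D,G,H] q_used=1 → run D
t=11: queue=[G,H] q_used=0 → run G
t=12: queue=[G,H] q_used=1 → run G
t=13: queue=[H] q_used=0 → run H
t=14: queue=[H] q_used=1 → run H
t=15: queue=[H] q_used=2 → run H
t=16: queue=[H] q_used=0 → run H
t=17: (idle)
t=18: (idle)
t=19: (idle)

running at tick 10 = D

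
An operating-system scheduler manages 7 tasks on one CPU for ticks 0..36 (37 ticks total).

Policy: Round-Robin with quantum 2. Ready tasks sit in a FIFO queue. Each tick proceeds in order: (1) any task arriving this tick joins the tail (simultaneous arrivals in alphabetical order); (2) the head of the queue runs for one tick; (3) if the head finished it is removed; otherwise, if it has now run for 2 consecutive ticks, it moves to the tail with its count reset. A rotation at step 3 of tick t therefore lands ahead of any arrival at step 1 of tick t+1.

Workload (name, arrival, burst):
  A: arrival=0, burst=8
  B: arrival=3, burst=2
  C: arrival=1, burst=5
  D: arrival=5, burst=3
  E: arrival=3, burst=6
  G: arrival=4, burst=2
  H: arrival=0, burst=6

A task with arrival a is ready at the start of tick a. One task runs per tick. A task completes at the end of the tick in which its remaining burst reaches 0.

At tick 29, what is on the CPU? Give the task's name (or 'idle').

running at tick 29 = A

t=0: queue=[A,H] q_used=0 → run A
t=1: queue=[A,H,C] q_used=1 → run A
t=2: queue=[H,C,A] q_used=0 → run H
t=3: queue=[H,C,A,B,E] q_used=1 → run H
t=4: queue=[C,A,B,E,H,G] q_used=0 → run C
t=5: queue=[C,A,B,E,H,G,D] q_used=1 → run C
t=6: queue=[A,B,E,H,G,D,C] q_used=0 → run A
t=7: queue=[A,B,E,H,G,D,C] q_used=1 → run A
t=8: queue=[B,E,H,G,D,C,A] q_used=0 → run B
t=9: queue=[B,E,H,G,D,C,A] q_used=1 → run B
t=10: queue=[E,H,G,D,C,A] q_used=0 → run E
t=11: queue=[E,H,G,D,C,A] q_used=1 → run E
t=12: queue=[H,G,D,C,A,E] q_used=0 → run H
t=13: queue=[H,G,D,C,A,E] q_used=1 → run H
t=14: queue=[G,D,C,A,E,H] q_used=0 → run G
t=15: queue=[G,D,C,A,E,H] q_used=1 → run G
t=16: queue=[D,C,A,E,H] q_used=0 → run D
t=17: queue=[D,C,A,E,H] q_used=1 → run D
t=18: queue=[C,A,E,H,D] q_used=0 → run C
t=19: queue=[C,A,E,H,D] q_used=1 → run C
t=20: queue=[A,E,H,D,C] q_used=0 → run A
t=21: queue=[A,E,H,D,C] q_used=1 → run A
t=22: queue=[E,H,D,C,A] q_used=0 → run E
t=23: queue=[E,H,D,C,A] q_used=1 → run E
t=24: queue=[H,D,C,A,E] q_used=0 → run H
t=25: queue=[H,D,C,A,E] q_used=1 → run H
t=26: queue=[D,C,A,E] q_used=0 → run D
t=27: queue=[C,A,E] q_used=0 → run C
t=28: queue=[A,E] q_used=0 → run A
t=29: queue=[A,E] q_used=1 → run A
t=30: queue=[E] q_used=0 → run E
t=31: queue=[E] q_used=1 → run E
t=32: (idle)
t=33: (idle)
t=34: (idle)
t=35: (idle)
t=36: (idle)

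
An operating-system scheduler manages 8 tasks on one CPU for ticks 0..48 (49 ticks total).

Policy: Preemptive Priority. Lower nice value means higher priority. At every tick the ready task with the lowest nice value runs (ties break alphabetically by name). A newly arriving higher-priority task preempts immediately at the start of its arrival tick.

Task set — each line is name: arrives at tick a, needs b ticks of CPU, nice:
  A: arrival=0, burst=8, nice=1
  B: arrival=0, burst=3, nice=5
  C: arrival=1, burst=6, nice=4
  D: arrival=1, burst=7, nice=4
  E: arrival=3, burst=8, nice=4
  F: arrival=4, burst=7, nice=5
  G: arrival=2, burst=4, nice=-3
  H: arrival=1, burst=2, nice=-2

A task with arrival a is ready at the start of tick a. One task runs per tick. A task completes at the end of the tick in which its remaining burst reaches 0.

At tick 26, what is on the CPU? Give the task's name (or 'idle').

t=0: ready={A,B} → run A
t=1: ready={A,B,C,D,H} → run H
t=2: ready={A,B,C,D,G,H} → run G
t=3: ready={A,B,C,D,E,G,H} → run G
t=4: ready={A,B,C,D,E,F,G,H} → run G
t=5: ready={A,B,C,D,E,F,G,H} → run G
t=6: ready={A,B,C,D,E,F,H} → run H
t=7: ready={A,B,C,D,E,F} → run A
t=8: ready={A,B,C,D,E,F} → run A
t=9: ready={A,B,C,D,E,F} → run A
t=10: ready={A,B,C,D,E,F} → run A
t=11: ready={A,B,C,D,E,F} → run A
t=12: ready={A,B,C,D,E,F} → run A
t=13: ready={A,B,C,D,E,F} → run A
t=14: ready={B,C,D,E,F} → run C
t=15: ready={B,C,D,E,F} → run C
t=16: ready={B,C,D,E,F} → run C
t=17: ready={B,C,D,E,F} → run C
t=18: ready={B,C,D,E,F} → run C
t=19: ready={B,C,D,E,F} → run C
t=20: ready={B,D,E,F} → run D
t=21: ready={B,D,E,F} → run D
t=22: ready={B,D,E,F} → run D
t=23: ready={B,D,E,F} → run D
t=24: ready={B,D,E,F} → run D
t=25: ready={B,D,E,F} → run D
t=26: ready={B,D,E,F} → run D
t=27: ready={B,E,F} → run E
t=28: ready={B,E,F} → run E
t=29: ready={B,E,F} → run E
t=30: ready={B,E,F} → run E
t=31: ready={B,E,F} → run E
t=32: ready={B,E,F} → run E
t=33: ready={B,E,F} → run E
t=34: ready={B,E,F} → run E
t=35: ready={B,F} → run B
t=36: ready={B,F} → run B
t=37: ready={B,F} → run B
t=38: ready={F} → run F
t=39: ready={F} → run F
t=40: ready={F} → run F
t=41: ready={F} → run F
t=42: ready={F} → run F
t=43: ready={F} → run F
t=44: ready={F} → run F
t=45: (idle)
t=46: (idle)
t=47: (idle)
t=48: (idle)

running at tick 26 = D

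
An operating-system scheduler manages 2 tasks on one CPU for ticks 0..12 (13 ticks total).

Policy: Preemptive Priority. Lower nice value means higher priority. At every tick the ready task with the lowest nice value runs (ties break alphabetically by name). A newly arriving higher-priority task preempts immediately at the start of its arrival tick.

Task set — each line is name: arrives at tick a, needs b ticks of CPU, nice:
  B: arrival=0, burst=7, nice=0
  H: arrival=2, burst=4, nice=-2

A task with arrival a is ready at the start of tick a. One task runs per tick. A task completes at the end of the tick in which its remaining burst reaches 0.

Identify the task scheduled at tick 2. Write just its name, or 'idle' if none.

t=0: ready={B} → run B
t=1: ready={B} → run B
t=2: ready={B,H} → run H
t=3: ready={B,H} → run H
t=4: ready={B,H} → run H
t=5: ready={B,H} → run H
t=6: ready={B} → run B
t=7: ready={B} → run B
t=8: ready={B} → run B
t=9: ready={B} → run B
t=10: ready={B} → run B
t=11: (idle)
t=12: (idle)

running at tick 2 = H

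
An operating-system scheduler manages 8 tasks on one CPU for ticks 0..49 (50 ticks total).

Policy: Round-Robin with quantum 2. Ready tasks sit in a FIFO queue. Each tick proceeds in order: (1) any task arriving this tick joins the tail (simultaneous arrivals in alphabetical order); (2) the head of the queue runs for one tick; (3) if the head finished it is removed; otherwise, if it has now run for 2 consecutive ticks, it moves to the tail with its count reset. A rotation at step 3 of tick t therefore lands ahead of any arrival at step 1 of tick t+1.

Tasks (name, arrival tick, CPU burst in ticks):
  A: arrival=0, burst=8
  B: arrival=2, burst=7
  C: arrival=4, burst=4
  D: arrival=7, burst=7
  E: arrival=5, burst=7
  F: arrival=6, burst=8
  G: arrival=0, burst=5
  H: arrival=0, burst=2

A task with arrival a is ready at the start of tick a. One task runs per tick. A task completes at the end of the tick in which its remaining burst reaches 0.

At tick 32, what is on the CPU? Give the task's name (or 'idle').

running at tick 32 = D

t=0: queue=[A,G,H] q_used=0 → run A
t=1: queue=[A,G,H] q_used=1 → run A
t=2: queue=[G,H,A,B] q_used=0 → run G
t=3: queue=[G,H,A,B] q_used=1 → run G
t=4: queue=[H,A,B,G,C] q_used=0 → run H
t=5: queue=[H,A,B,G,C,E] q_used=1 → run H
t=6: queue=[A,B,G,C,E,F] q_used=0 → run A
t=7: queue=[A,B,G,C,E,F,D] q_used=1 → run A
t=8: queue=[B,G,C,E,F,D,A] q_used=0 → run B
t=9: queue=[B,G,C,E,F,D,A] q_used=1 → run B
t=10: queue=[G,C,E,F,D,A,B] q_used=0 → run G
t=11: queue=[G,C,E,F,D,A,B] q_used=1 → run G
t=12: queue=[C,E,F,D,A,B,G] q_used=0 → run C
t=13: queue=[C,E,F,D,A,B,G] q_used=1 → run C
t=14: queue=[E,F,D,A,B,G,C] q_used=0 → run E
t=15: queue=[E,F,D,A,B,G,C] q_used=1 → run E
t=16: queue=[F,D,A,B,G,C,E] q_used=0 → run F
t=17: queue=[F,D,A,B,G,C,E] q_used=1 → run F
t=18: queue=[D,A,B,G,C,E,F] q_used=0 → run D
t=19: queue=[D,A,B,G,C,E,F] q_used=1 → run D
t=20: queue=[A,B,G,C,E,F,D] q_used=0 → run A
t=21: queue=[A,B,G,C,E,F,D] q_used=1 → run A
t=22: queue=[B,G,C,E,F,D,A] q_used=0 → run B
t=23: queue=[B,G,C,E,F,D,A] q_used=1 → run B
t=24: queue=[G,C,E,F,D,A,B] q_used=0 → run G
t=25: queue=[C,E,F,D,A,B] q_used=0 → run C
t=26: queue=[C,E,F,D,A,B] q_used=1 → run C
t=27: queue=[E,F,D,A,B] q_used=0 → run E
t=28: queue=[E,F,D,A,B] q_used=1 → run E
t=29: queue=[F,D,A,B,E] q_used=0 → run F
t=30: queue=[F,D,A,B,E] q_used=1 → run F
t=31: queue=[D,A,B,E,F] q_used=0 → run D
t=32: queue=[D,A,B,E,F] q_used=1 → run D
t=33: queue=[A,B,E,F,D] q_used=0 → run A
t=34: queue=[A,B,E,F,D] q_used=1 → run A
t=35: queue=[B,E,F,D] q_used=0 → run B
t=36: queue=[B,E,F,D] q_used=1 → run B
t=37: queue=[E,F,D,B] q_used=0 → run E
t=38: queue=[E,F,D,B] q_used=1 → run E
t=39: queue=[F,D,B,E] q_used=0 → run F
t=40: queue=[F,D,B,E] q_used=1 → run F
t=41: queue=[D,B,E,F] q_used=0 → run D
t=42: queue=[D,B,E,F] q_used=1 → run D
t=43: queue=[B,E,F,D] q_used=0 → run B
t=44: queue=[E,F,D] q_used=0 → run E
t=45: queue=[F,D] q_used=0 → run F
t=46: queue=[F,D] q_used=1 → run F
t=47: queue=[D] q_used=0 → run D
t=48: (idle)
t=49: (idle)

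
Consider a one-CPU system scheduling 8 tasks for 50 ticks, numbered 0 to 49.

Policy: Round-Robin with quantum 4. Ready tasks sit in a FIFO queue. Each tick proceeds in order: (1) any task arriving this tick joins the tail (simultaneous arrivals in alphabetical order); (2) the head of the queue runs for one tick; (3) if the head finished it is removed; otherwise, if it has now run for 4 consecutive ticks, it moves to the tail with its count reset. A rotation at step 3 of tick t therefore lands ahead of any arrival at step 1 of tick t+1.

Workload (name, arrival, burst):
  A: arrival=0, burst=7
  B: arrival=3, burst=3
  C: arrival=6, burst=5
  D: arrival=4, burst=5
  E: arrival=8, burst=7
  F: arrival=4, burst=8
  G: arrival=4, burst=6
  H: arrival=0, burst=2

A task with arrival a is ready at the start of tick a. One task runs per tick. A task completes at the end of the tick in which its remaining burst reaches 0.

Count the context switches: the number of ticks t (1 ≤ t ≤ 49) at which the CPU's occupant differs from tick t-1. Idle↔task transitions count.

t=0: queue=[A,H] q_used=0 → run A
t=1: queue=[A,H] q_used=1 → run A
t=2: queue=[A,H] q_used=2 → run A
t=3: queue=[A,H,B] q_used=3 → run A
t=4: queue=[H,B,A,D,F,G] q_used=0 → run H
t=5: queue=[H,B,A,D,F,G] q_used=1 → run H
t=6: queue=[B,A,D,F,G,C] q_used=0 → run B
t=7: queue=[B,A,D,F,G,C] q_used=1 → run B
t=8: queue=[B,A,D,F,G,C,E] q_used=2 → run B
t=9: queue=[A,D,F,G,C,E] q_used=0 → run A
t=10: queue=[A,D,F,G,C,E] q_used=1 → run A
t=11: queue=[A,D,F,G,C,E] q_used=2 → run A
t=12: queue=[D,F,G,C,E] q_used=0 → run D
t=13: queue=[D,F,G,C,E] q_used=1 → run D
t=14: queue=[D,F,G,C,E] q_used=2 → run D
t=15: queue=[D,F,G,C,E] q_used=3 → run D
t=16: queue=[F,G,C,E,D] q_used=0 → run F
t=17: queue=[F,G,C,E,D] q_used=1 → run F
t=18: queue=[F,G,C,E,D] q_used=2 → run F
t=19: queue=[F,G,C,E,D] q_used=3 → run F
t=20: queue=[G,C,E,D,F] q_used=0 → run G
t=21: queue=[G,C,E,D,F] q_used=1 → run G
t=22: queue=[G,C,E,D,F] q_used=2 → run G
t=23: queue=[G,C,E,D,F] q_used=3 → run G
t=24: queue=[C,E,D,F,G] q_used=0 → run C
t=25: queue=[C,E,D,F,G] q_used=1 → run C
t=26: queue=[C,E,D,F,G] q_used=2 → run C
t=27: queue=[C,E,D,F,G] q_used=3 → run C
t=28: queue=[E,D,F,G,C] q_used=0 → run E
t=29: queue=[E,D,F,G,C] q_used=1 → run E
t=30: queue=[E,D,F,G,C] q_used=2 → run E
t=31: queue=[E,D,F,G,C] q_used=3 → run E
t=32: queue=[D,F,G,C,E] q_used=0 → run D
t=33: queue=[F,G,C,E] q_used=0 → run F
t=34: queue=[F,G,C,E] q_used=1 → run F
t=35: queue=[F,G,C,E] q_used=2 → run F
t=36: queue=[F,G,C,E] q_used=3 → run F
t=37: queue=[G,C,E] q_used=0 → run G
t=38: queue=[G,C,E] q_used=1 → run G
t=39: queue=[C,E] q_used=0 → run C
t=40: queue=[E] q_used=0 → run E
t=41: queue=[E] q_used=1 → run E
t=42: queue=[E] q_used=2 → run E
t=43: (idle)
t=44: (idle)
t=45: (idle)
t=46: (idle)
t=47: (idle)
t=48: (idle)
t=49: (idle)

context switches = 14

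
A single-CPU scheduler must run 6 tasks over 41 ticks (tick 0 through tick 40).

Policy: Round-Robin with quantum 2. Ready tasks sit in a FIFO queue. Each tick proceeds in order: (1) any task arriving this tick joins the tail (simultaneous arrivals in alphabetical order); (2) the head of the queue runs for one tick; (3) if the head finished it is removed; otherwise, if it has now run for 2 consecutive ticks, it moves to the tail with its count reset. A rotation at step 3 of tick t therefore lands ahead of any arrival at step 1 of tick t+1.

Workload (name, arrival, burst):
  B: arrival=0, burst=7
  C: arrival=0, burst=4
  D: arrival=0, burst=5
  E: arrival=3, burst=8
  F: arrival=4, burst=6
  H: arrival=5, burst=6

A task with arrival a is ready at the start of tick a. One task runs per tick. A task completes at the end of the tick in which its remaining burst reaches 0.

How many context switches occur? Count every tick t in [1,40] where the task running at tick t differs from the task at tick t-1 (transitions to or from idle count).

context switches = 19

t=0: queue=[B,C,D] q_used=0 → run B
t=1: queue=[B,C,D] q_used=1 → run B
t=2: queue=[C,D,B] q_used=0 → run C
t=3: queue=[C,D,B,E] q_used=1 → run C
t=4: queue=[D,B,E,C,F] q_used=0 → run D
t=5: queue=[D,B,E,C,F,H] q_used=1 → run D
t=6: queue=[B,E,C,F,H,D] q_used=0 → run B
t=7: queue=[B,E,C,F,H,D] q_used=1 → run B
t=8: queue=[E,C,F,H,D,B] q_used=0 → run E
t=9: queue=[E,C,F,H,D,B] q_used=1 → run E
t=10: queue=[C,F,H,D,B,E] q_used=0 → run C
t=11: queue=[C,F,H,D,B,E] q_used=1 → run C
t=12: queue=[F,H,D,B,E] q_used=0 → run F
t=13: queue=[F,H,D,B,E] q_used=1 → run F
t=14: queue=[H,D,B,E,F] q_used=0 → run H
t=15: queue=[H,D,B,E,F] q_used=1 → run H
t=16: queue=[D,B,E,F,H] q_used=0 → run D
t=17: queue=[D,B,E,F,H] q_used=1 → run D
t=18: queue=[B,E,F,H,D] q_used=0 → run B
t=19: queue=[B,E,F,H,D] q_used=1 → run B
t=20: queue=[E,F,H,D,B] q_used=0 → run E
t=21: queue=[E,F,H,D,B] q_used=1 → run E
t=22: queue=[F,H,D,B,E] q_used=0 → run F
t=23: queue=[F,H,D,B,E] q_used=1 → run F
t=24: queue=[H,D,B,E,F] q_used=0 → run H
t=25: queue=[H,D,B,E,F] q_used=1 → run H
t=26: queue=[D,B,E,F,H] q_used=0 → run D
t=27: queue=[B,E,F,H] q_used=0 → run B
t=28: queue=[E,F,H] q_used=0 → run E
t=29: queue=[E,F,H] q_used=1 → run E
t=30: queue=[F,H,E] q_used=0 → run F
t=31: queue=[F,H,E] q_used=1 → run F
t=32: queue=[H,E] q_used=0 → run H
t=33: queue=[H,E] q_used=1 → run H
t=34: queue=[E] q_used=0 → run E
t=35: queue=[E] q_used=1 → run E
t=36: (idle)
t=37: (idle)
t=38: (idle)
t=39: (idle)
t=40: (idle)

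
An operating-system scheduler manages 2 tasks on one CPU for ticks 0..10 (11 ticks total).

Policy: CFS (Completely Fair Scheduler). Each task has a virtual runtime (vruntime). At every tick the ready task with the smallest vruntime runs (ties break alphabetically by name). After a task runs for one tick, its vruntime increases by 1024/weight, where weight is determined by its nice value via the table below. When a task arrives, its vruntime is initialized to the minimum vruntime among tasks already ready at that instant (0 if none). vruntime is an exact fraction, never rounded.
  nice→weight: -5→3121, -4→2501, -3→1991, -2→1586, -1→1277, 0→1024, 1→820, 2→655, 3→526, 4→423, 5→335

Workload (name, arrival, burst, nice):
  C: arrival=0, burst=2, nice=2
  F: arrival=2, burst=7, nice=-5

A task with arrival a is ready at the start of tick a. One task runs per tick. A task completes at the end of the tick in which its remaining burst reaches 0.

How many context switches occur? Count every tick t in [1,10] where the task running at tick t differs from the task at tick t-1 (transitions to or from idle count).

t=0: vr[C=0] → run C
t=1: vr[C=1024/655] → run C
t=2: vr[F=0] → run F
t=3: vr[F=1024/3121] → run F
t=4: vr[F=2048/3121] → run F
t=5: vr[F=3072/3121] → run F
t=6: vr[F=4096/3121] → run F
t=7: vr[F=5120/3121] → run F
t=8: vr[F=6144/3121] → run F
t=9: (idle)
t=10: (idle)

context switches = 2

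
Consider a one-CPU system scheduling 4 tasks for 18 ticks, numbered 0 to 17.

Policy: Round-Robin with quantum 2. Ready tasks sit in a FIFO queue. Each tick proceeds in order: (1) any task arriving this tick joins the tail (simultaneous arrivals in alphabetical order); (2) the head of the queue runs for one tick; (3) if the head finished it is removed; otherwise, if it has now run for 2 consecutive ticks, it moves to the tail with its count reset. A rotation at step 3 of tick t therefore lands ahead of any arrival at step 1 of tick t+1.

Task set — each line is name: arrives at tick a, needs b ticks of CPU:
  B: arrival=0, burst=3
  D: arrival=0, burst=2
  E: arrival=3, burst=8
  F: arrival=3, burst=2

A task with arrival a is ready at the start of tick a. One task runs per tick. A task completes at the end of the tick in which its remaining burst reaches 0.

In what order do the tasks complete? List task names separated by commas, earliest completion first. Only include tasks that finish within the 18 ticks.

completion order = D, B, F, E

t=0: queue=[B,D] q_used=0 → run B
t=1: queue=[B,D] q_used=1 → run B
t=2: queue=[D,B] q_used=0 → run D
t=3: queue=[D,B,E,F] q_used=1 → run D
t=4: queue=[B,E,F] q_used=0 → run B
t=5: queue=[E,F] q_used=0 → run E
t=6: queue=[E,F] q_used=1 → run E
t=7: queue=[F,E] q_used=0 → run F
t=8: queue=[F,E] q_used=1 → run F
t=9: queue=[E] q_used=0 → run E
t=10: queue=[E] q_used=1 → run E
t=11: queue=[E] q_used=0 → run E
t=12: queue=[E] q_used=1 → run E
t=13: queue=[E] q_used=0 → run E
t=14: queue=[E] q_used=1 → run E
t=15: (idle)
t=16: (idle)
t=17: (idle)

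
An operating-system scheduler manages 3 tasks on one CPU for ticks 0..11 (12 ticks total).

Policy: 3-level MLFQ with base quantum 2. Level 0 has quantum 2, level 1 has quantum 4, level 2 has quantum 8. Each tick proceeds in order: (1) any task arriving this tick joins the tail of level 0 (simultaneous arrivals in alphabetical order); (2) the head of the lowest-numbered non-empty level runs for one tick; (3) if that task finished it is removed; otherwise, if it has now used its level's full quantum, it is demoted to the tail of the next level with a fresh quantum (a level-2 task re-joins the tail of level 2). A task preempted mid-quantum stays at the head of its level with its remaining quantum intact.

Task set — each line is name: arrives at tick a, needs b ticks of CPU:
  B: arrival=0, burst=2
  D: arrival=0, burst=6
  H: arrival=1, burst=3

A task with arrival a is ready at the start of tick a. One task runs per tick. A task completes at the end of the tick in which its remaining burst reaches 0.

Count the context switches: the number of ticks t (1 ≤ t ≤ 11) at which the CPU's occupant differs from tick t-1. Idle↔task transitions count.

context switches = 5

t=0: L0/L1/L2 = BD/-/- → run B
t=1: L0/L1/L2 = BDH/-/- → run B
t=2: L0/L1/L2 = DH/-/- → run D
t=3: L0/L1/L2 = DH/-/- → run D
t=4: L0/L1/L2 = H/D/- → run H
t=5: L0/L1/L2 = H/D/- → run H
t=6: L0/L1/L2 = -/DH/- → run D
t=7: L0/L1/L2 = -/DH/- → run D
t=8: L0/L1/L2 = -/DH/- → run D
t=9: L0/L1/L2 = -/DH/- → run D
t=10: L0/L1/L2 = -/H/- → run H
t=11: (idle)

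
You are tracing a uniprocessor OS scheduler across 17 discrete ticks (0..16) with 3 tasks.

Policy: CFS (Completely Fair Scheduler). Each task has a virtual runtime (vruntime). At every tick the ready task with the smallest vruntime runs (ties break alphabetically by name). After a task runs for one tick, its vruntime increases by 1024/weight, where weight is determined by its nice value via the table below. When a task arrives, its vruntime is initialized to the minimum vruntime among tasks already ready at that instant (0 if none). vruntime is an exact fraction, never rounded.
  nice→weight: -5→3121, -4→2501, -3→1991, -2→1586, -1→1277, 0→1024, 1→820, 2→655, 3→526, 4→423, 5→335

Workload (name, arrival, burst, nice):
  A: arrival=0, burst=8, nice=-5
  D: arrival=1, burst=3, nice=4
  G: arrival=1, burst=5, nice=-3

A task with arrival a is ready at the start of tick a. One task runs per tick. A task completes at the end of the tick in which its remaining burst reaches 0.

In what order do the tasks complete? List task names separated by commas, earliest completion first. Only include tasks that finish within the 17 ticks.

completion order = A, G, D

t=0: vr[A=0] → run A
t=1: vr[A=1024/3121 D=1024/3121 G=1024/3121] → run A
t=2: vr[A=2048/3121 D=1024/3121 G=1024/3121] → run D
t=3: vr[A=2048/3121 D=3629056/1320183 G=1024/3121] → run G
t=4: vr[A=2048/3121 D=3629056/1320183 G=5234688/6213911] → run A
t=5: vr[A=3072/3121 D=3629056/1320183 G=5234688/6213911] → run G
t=6: vr[A=3072/3121 D=3629056/1320183 G=8430592/6213911] → run A
t=7: vr[A=4096/3121 D=3629056/1320183 G=8430592/6213911] → run A
t=8: vr[A=5120/3121 D=3629056/1320183 G=8430592/6213911] → run G
t=9: vr[A=5120/3121 D=3629056/1320183 G=11626496/6213911] → run A
t=10: vr[A=6144/3121 D=3629056/1320183 G=11626496/6213911] → run G
t=11: vr[A=6144/3121 D=3629056/1320183 G=14822400/6213911] → run A
t=12: vr[A=7168/3121 D=3629056/1320183 G=14822400/6213911] → run A
t=13: vr[D=3629056/1320183 G=14822400/6213911] → run G
t=14: vr[D=3629056/1320183] → run D
t=15: vr[D=6824960/1320183] → run D
t=16: (idle)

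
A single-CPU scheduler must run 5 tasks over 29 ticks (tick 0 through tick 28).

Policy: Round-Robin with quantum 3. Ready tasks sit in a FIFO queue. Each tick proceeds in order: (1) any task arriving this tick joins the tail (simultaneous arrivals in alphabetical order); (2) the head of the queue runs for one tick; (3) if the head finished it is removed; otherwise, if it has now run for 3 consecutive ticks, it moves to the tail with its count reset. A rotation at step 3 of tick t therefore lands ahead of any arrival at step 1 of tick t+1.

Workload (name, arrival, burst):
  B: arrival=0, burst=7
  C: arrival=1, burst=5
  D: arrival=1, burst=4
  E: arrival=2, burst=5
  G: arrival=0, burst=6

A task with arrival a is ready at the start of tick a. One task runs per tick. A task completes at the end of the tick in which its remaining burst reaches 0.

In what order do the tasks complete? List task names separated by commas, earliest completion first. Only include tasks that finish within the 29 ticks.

t=0: queue=[B,G] q_used=0 → run B
t=1: queue=[B,G,C,D] q_used=1 → run B
t=2: queue=[B,G,C,D,E] q_used=2 → run B
t=3: queue=[G,C,D,E,B] q_used=0 → run G
t=4: queue=[G,C,D,E,B] q_used=1 → run G
t=5: queue=[G,C,D,E,B] q_used=2 → run G
t=6: queue=[C,D,E,B,G] q_used=0 → run C
t=7: queue=[C,D,E,B,G] q_used=1 → run C
t=8: queue=[C,D,E,B,G] q_used=2 → run C
t=9: queue=[D,E,B,G,C] q_used=0 → run D
t=10: queue=[D,E,B,G,C] q_used=1 → run D
t=11: queue=[D,E,B,G,C] q_used=2 → run D
t=12: queue=[E,B,G,C,D] q_used=0 → run E
t=13: queue=[E,B,G,C,D] q_used=1 → run E
t=14: queue=[E,B,G,C,D] q_used=2 → run E
t=15: queue=[B,G,C,D,E] q_used=0 → run B
t=16: queue=[B,G,C,D,E] q_used=1 → run B
t=17: queue=[B,G,C,D,E] q_used=2 → run B
t=18: queue=[G,C,D,E,B] q_used=0 → run G
t=19: queue=[G,C,D,E,B] q_used=1 → run G
t=20: queue=[G,C,D,E,B] q_used=2 → run G
t=21: queue=[C,D,E,B] q_used=0 → run C
t=22: queue=[C,D,E,B] q_used=1 → run C
t=23: queue=[D,E,B] q_used=0 → run D
t=24: queue=[E,B] q_used=0 → run E
t=25: queue=[E,B] q_used=1 → run E
t=26: queue=[B] q_used=0 → run B
t=27: (idle)
t=28: (idle)

completion order = G, C, D, E, B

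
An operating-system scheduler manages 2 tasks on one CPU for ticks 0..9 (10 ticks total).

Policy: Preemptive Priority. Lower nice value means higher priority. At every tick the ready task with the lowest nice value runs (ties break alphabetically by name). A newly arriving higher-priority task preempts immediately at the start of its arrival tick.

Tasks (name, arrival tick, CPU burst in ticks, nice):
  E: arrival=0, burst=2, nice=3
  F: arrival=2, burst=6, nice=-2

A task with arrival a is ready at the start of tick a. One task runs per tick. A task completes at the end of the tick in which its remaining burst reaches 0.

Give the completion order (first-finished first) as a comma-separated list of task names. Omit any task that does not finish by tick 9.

t=0: ready={E} → run E
t=1: ready={E} → run E
t=2: ready={F} → run F
t=3: ready={F} → run F
t=4: ready={F} → run F
t=5: ready={F} → run F
t=6: ready={F} → run F
t=7: ready={F} → run F
t=8: (idle)
t=9: (idle)

completion order = E, F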